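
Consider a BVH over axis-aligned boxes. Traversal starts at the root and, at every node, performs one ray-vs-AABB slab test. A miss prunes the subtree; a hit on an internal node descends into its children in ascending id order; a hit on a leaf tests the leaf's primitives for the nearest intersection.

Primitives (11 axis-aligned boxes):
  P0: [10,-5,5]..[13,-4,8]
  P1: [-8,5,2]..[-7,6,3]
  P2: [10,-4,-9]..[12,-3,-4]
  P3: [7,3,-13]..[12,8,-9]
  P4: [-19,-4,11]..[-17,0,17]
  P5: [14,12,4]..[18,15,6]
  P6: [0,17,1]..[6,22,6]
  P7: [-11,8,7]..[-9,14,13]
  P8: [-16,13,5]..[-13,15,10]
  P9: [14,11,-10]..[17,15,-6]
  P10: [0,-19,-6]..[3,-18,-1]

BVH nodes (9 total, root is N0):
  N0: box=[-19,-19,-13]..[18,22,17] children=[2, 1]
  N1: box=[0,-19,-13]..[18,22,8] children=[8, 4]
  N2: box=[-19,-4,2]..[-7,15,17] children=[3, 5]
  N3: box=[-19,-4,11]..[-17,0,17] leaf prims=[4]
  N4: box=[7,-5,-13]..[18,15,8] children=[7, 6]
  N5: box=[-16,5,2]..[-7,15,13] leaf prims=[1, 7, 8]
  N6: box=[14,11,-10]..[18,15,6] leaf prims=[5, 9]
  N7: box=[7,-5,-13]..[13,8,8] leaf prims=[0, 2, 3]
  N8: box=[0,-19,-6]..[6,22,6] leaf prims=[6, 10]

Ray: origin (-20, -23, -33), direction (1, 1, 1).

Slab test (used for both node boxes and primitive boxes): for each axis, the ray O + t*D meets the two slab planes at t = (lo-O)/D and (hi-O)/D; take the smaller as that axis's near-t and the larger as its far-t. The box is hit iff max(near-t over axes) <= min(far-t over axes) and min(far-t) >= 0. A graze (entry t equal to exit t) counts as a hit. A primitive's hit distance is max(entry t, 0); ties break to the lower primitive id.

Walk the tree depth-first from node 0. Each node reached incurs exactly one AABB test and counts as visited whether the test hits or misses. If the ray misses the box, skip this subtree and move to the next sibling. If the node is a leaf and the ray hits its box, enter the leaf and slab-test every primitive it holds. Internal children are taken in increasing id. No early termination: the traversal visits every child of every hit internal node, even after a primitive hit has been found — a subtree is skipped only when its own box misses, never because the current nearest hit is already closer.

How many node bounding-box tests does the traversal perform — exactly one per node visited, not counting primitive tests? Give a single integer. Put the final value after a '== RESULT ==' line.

Traverse from the root:
N0 x:[1,38] y:[4,45] z:[20,50] -> hit [20,38], descend [1, 2]
  N1 x:[20,38] y:[4,45] z:[20,41] -> hit [20,38], descend [4, 8]
    N4 x:[27,38] y:[18,38] z:[20,41] -> hit [27,38], descend [6, 7]
      N6 x:[34,38] y:[34,38] z:[23,39] -> hit [34,38] leaf, test {P5@t=37, P9(miss)}
      N7 x:[27,33] y:[18,31] z:[20,41] -> hit [27,31] leaf, test {P0(miss), P2(miss), P3(miss)}
    N8 x:[20,26] y:[4,45] z:[27,39] -> miss, prune
  N2 x:[1,13] y:[19,38] z:[35,50] -> miss, prune

Visited [0, 1, 4, 6, 7, 8, 2]. Tests: 7 box, 2 leaf. Nearest: P5.

== RESULT ==
7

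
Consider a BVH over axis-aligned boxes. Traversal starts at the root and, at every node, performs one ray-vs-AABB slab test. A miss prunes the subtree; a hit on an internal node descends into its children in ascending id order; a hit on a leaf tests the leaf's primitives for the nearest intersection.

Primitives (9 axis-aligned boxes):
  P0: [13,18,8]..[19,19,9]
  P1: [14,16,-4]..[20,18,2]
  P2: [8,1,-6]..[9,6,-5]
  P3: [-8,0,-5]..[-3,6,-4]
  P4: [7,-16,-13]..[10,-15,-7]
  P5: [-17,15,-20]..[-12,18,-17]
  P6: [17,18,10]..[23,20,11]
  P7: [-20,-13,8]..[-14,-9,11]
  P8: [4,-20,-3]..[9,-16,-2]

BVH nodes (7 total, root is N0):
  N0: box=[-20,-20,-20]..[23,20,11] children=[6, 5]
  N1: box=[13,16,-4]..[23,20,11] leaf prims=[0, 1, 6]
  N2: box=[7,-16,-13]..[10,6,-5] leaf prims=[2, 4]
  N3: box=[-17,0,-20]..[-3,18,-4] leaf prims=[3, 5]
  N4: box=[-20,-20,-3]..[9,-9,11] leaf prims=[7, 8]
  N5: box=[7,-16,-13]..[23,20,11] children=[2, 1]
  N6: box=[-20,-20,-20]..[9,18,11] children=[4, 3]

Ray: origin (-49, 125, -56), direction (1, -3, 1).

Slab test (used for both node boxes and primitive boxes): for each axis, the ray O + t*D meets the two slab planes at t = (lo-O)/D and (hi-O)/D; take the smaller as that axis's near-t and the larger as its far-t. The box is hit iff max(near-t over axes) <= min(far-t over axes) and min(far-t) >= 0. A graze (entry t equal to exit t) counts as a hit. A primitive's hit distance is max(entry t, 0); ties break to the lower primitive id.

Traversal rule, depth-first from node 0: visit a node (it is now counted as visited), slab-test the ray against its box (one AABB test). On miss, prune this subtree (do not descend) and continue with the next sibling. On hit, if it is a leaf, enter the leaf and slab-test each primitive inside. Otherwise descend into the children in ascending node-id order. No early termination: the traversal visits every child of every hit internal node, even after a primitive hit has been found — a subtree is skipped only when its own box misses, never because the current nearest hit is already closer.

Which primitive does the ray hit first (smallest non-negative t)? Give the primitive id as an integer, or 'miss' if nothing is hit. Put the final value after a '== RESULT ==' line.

Trace the traversal:
N0 x:[29,72] y:[35,145/3] z:[36,67] -> hit [36,145/3], descend [5, 6]
  N5 x:[56,72] y:[35,47] z:[43,67] -> miss, prune
  N6 x:[29,58] y:[107/3,145/3] z:[36,67] -> hit [36,145/3], descend [3, 4]
    N3 x:[32,46] y:[107/3,125/3] z:[36,52] -> hit [36,125/3] leaf, test {P3(miss), P5@t=36}
    N4 x:[29,58] y:[134/3,145/3] z:[53,67] -> miss, prune

order=[0, 5, 6, 3, 4]  |boxes|=5  |leaves|=1  hit=P5

== RESULT ==
5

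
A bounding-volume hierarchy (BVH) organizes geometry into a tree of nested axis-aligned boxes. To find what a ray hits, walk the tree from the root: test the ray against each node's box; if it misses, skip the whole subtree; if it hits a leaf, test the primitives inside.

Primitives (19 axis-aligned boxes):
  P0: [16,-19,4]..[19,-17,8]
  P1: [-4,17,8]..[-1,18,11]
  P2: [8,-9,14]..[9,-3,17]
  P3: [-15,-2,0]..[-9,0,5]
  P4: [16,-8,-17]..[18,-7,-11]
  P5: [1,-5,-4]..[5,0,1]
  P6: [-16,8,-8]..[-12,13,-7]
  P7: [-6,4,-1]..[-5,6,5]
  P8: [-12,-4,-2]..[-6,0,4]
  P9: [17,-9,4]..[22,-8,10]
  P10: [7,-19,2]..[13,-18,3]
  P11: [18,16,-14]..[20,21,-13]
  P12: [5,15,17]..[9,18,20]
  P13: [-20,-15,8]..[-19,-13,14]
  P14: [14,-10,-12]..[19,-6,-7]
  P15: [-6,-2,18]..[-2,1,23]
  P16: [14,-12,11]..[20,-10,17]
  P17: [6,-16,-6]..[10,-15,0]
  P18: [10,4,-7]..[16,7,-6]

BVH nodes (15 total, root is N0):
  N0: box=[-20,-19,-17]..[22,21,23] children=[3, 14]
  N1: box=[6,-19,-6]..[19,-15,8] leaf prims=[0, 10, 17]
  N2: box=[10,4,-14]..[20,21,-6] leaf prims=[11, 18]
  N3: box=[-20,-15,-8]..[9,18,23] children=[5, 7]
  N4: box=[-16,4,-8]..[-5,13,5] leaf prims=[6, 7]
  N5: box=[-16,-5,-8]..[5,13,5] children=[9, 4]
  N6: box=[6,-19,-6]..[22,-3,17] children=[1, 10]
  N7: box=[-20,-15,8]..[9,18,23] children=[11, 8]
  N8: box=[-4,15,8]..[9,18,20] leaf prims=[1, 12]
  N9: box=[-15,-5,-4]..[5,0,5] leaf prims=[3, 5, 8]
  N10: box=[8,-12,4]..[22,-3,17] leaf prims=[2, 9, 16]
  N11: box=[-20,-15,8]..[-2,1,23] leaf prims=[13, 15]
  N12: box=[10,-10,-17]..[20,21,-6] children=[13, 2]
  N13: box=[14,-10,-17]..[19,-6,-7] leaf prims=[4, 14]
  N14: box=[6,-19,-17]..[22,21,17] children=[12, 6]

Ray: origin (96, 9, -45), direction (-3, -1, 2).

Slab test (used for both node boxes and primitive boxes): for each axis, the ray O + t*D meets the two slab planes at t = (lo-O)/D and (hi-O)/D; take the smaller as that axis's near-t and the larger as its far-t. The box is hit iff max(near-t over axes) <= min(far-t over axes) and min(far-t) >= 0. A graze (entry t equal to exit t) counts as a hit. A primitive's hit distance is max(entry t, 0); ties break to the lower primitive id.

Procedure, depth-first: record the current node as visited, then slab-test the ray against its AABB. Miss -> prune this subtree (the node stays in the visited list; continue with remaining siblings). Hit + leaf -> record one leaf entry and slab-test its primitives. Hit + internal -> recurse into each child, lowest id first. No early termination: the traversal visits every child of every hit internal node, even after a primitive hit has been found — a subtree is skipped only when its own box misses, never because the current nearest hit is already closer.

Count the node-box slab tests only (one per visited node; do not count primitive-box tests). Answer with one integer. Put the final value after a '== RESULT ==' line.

Trace the traversal:
N0 x:[74/3,116/3] y:[-12,28] z:[14,34] -> hit [74/3,28], descend [3, 14]
  N3 x:[29,116/3] y:[-9,24] z:[37/2,34] -> miss, prune
  N14 x:[74/3,30] y:[-12,28] z:[14,31] -> hit [74/3,28], descend [6, 12]
    N6 x:[74/3,30] y:[12,28] z:[39/2,31] -> hit [74/3,28], descend [1, 10]
      N1 x:[77/3,30] y:[24,28] z:[39/2,53/2] -> hit [77/3,53/2] leaf, test {P0@t=26, P10(miss), P17(miss)}
      N10 x:[74/3,88/3] y:[12,21] z:[49/2,31] -> miss, prune
    N12 x:[76/3,86/3] y:[-12,19] z:[14,39/2] -> miss, prune

Summary -> nodes [0, 3, 14, 6, 1, 10, 12]; box-tests=7; leaf-entries=1; first=P0

== RESULT ==
7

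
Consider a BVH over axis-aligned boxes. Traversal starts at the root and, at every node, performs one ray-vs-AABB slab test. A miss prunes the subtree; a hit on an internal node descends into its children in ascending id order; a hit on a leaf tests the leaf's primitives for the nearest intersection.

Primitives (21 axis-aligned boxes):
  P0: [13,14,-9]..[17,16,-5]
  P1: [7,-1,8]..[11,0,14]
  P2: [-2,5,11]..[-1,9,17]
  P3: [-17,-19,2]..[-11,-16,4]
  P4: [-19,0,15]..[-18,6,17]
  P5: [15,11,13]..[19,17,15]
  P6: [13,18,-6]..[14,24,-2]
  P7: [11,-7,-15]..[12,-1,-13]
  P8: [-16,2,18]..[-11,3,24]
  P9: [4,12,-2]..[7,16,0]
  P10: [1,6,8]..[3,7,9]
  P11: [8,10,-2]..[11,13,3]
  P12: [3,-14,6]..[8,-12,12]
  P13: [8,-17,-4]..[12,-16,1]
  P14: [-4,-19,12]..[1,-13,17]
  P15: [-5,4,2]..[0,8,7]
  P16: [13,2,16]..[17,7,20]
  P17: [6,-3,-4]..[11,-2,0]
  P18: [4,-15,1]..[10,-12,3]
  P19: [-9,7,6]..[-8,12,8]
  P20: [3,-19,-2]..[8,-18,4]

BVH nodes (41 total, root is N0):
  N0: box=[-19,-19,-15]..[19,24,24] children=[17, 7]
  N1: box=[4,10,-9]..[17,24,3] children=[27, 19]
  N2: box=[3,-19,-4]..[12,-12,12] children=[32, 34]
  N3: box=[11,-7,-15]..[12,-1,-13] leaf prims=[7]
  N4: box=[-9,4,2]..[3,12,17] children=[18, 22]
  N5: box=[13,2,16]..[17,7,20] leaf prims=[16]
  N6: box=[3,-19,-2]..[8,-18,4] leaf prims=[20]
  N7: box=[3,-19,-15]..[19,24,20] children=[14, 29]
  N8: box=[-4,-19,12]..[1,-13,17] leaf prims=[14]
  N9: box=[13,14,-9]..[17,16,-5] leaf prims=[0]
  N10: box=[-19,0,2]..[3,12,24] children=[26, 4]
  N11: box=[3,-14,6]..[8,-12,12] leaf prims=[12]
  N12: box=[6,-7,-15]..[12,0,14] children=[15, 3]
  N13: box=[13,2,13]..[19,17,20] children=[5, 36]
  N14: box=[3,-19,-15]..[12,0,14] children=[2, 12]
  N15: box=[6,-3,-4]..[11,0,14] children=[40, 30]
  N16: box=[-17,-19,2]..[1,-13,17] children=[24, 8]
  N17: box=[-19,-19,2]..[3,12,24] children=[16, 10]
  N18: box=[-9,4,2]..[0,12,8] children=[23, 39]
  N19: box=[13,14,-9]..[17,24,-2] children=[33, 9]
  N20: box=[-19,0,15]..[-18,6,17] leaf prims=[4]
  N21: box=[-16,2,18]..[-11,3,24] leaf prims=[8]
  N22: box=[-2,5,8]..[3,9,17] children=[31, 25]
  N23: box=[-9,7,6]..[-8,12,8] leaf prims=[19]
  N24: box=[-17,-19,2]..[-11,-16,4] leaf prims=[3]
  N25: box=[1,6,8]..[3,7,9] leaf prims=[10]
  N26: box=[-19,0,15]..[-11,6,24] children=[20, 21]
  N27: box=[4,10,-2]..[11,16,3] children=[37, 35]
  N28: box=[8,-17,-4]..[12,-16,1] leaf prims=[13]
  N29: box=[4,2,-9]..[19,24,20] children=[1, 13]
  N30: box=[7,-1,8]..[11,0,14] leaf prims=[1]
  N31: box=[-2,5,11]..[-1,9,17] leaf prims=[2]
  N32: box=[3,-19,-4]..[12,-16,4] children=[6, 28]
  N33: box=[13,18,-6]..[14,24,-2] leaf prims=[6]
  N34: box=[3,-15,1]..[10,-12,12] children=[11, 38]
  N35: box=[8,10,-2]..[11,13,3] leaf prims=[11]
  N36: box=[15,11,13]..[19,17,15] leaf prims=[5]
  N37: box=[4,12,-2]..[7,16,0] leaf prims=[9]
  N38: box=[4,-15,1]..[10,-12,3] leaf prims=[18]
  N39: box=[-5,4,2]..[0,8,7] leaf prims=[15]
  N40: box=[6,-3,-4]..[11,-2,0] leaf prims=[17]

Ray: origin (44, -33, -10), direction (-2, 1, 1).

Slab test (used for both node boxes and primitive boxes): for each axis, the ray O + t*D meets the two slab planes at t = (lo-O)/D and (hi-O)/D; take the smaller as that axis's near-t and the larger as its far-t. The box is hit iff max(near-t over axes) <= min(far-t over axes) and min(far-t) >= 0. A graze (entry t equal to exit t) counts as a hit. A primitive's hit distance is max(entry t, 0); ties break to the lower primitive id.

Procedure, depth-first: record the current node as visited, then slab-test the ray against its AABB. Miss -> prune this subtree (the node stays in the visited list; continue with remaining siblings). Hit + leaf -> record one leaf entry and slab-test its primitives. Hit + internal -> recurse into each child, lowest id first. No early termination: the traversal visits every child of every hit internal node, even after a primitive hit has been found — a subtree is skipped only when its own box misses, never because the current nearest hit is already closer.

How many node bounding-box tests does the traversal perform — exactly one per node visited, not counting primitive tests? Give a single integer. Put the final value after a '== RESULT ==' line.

Traverse from the root:
N0 x:[25/2,63/2] y:[14,57] z:[-5,34] -> hit [14,63/2], descend [7, 17]
  N7 x:[25/2,41/2] y:[14,57] z:[-5,30] -> hit [14,41/2], descend [14, 29]
    N14 x:[16,41/2] y:[14,33] z:[-5,24] -> hit [16,41/2], descend [2, 12]
      N2 x:[16,41/2] y:[14,21] z:[6,22] -> hit [16,41/2], descend [32, 34]
        N32 x:[16,41/2] y:[14,17] z:[6,14] -> miss, prune
        N34 x:[17,41/2] y:[18,21] z:[11,22] -> hit [18,41/2], descend [11, 38]
          N11 x:[18,41/2] y:[19,21] z:[16,22] -> hit [19,41/2] leaf, test {P12@t=19}
          N38 x:[17,20] y:[18,21] z:[11,13] -> miss, prune
      N12 x:[16,19] y:[26,33] z:[-5,24] -> miss, prune
    N29 x:[25/2,20] y:[35,57] z:[1,30] -> miss, prune
  N17 x:[41/2,63/2] y:[14,45] z:[12,34] -> hit [41/2,63/2], descend [10, 16]
    N10 x:[41/2,63/2] y:[33,45] z:[12,34] -> miss, prune
    N16 x:[43/2,61/2] y:[14,20] z:[12,27] -> miss, prune

order=[0, 7, 14, 2, 32, 34, 11, 38, 12, 29, 17, 10, 16]  |boxes|=13  |leaves|=1  hit=P12

== RESULT ==
13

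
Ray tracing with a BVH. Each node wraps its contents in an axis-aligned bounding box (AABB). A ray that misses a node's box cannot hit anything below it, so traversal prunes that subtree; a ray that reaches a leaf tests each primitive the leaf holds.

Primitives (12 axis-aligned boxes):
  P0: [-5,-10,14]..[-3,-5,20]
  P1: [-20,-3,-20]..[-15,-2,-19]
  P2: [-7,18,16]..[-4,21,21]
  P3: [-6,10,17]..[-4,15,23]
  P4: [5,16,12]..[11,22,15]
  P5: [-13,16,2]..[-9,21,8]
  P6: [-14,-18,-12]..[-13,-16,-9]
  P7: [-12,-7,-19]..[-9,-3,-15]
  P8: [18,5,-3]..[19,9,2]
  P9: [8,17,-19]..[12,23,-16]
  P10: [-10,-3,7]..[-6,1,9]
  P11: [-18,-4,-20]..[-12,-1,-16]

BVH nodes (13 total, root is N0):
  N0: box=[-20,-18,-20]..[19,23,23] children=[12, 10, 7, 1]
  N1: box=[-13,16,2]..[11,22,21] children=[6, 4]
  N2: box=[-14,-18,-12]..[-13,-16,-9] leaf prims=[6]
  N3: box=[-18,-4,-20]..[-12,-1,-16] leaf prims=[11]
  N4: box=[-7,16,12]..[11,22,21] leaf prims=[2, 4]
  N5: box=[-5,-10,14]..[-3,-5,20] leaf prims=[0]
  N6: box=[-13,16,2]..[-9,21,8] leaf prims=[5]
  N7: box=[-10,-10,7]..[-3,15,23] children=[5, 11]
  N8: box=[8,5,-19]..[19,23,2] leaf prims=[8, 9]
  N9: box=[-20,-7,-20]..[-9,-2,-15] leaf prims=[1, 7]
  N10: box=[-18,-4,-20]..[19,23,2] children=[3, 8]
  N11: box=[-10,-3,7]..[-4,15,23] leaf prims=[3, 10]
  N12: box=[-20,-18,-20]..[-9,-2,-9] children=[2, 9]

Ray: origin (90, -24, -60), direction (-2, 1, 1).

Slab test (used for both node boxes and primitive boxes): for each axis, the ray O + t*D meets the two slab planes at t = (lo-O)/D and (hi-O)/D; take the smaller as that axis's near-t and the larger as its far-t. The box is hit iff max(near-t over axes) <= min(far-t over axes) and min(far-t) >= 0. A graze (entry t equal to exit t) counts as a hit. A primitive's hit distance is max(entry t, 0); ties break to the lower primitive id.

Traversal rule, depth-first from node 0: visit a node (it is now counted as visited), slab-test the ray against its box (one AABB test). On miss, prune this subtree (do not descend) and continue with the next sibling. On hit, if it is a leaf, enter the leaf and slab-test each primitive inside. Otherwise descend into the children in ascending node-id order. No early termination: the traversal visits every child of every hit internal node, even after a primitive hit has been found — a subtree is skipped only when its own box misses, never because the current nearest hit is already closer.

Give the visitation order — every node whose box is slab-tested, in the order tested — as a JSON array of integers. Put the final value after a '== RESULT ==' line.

Trace the traversal:
N0 x:[71/2,55] y:[6,47] z:[40,83] -> hit [40,47], descend [1, 7, 10, 12]
  N1 x:[79/2,103/2] y:[40,46] z:[62,81] -> miss, prune
  N7 x:[93/2,50] y:[14,39] z:[67,83] -> miss, prune
  N10 x:[71/2,54] y:[20,47] z:[40,62] -> hit [40,47], descend [3, 8]
    N3 x:[51,54] y:[20,23] z:[40,44] -> miss, prune
    N8 x:[71/2,41] y:[29,47] z:[41,62] -> hit [41,41] leaf, test {P8(miss), P9@t=41}
  N12 x:[99/2,55] y:[6,22] z:[40,51] -> miss, prune

Visited [0, 1, 7, 10, 3, 8, 12]. Tests: 7 box, 1 leaf. Nearest: P9.

== RESULT ==
[0, 1, 7, 10, 3, 8, 12]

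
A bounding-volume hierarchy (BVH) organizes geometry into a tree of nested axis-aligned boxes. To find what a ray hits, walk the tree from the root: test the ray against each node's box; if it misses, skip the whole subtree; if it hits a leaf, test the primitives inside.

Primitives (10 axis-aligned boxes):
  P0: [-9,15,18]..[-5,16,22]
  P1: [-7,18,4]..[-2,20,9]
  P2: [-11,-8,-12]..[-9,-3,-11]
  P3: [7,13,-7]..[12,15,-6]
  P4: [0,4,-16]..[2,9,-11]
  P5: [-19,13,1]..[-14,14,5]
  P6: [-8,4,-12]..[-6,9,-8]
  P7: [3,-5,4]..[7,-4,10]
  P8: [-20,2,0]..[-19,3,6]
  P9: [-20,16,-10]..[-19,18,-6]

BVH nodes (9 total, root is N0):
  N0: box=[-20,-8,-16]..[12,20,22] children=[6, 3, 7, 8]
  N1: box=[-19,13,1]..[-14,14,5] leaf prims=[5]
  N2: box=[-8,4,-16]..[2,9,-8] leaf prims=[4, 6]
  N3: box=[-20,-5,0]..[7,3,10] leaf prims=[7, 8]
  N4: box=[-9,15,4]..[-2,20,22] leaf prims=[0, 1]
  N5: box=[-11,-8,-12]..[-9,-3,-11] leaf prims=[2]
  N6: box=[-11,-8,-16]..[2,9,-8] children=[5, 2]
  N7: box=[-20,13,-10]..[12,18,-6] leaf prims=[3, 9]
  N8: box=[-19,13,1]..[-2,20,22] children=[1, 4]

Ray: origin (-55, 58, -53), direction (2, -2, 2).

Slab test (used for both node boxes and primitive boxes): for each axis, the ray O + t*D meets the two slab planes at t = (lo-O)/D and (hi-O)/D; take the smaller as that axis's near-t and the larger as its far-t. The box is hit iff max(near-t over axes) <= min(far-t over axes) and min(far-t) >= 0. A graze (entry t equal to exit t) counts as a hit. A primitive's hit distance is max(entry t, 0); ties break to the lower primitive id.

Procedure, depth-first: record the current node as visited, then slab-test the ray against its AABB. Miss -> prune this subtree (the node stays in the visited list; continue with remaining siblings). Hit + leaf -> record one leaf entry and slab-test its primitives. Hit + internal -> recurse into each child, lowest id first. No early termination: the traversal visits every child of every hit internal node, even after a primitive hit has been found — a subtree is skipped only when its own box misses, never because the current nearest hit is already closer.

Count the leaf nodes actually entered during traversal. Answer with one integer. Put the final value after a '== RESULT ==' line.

Trace the traversal:
N0 x:[35/2,67/2] y:[19,33] z:[37/2,75/2] -> hit [19,33], descend [3, 6, 7, 8]
  N3 x:[35/2,31] y:[55/2,63/2] z:[53/2,63/2] -> hit [55/2,31] leaf, test {P7@t=31, P8(miss)}
  N6 x:[22,57/2] y:[49/2,33] z:[37/2,45/2] -> miss, prune
  N7 x:[35/2,67/2] y:[20,45/2] z:[43/2,47/2] -> hit [43/2,45/2] leaf, test {P3(miss), P9(miss)}
  N8 x:[18,53/2] y:[19,45/2] z:[27,75/2] -> miss, prune

Visited [0, 3, 6, 7, 8]. Tests: 5 box, 2 leaf. Nearest: P7.

== RESULT ==
2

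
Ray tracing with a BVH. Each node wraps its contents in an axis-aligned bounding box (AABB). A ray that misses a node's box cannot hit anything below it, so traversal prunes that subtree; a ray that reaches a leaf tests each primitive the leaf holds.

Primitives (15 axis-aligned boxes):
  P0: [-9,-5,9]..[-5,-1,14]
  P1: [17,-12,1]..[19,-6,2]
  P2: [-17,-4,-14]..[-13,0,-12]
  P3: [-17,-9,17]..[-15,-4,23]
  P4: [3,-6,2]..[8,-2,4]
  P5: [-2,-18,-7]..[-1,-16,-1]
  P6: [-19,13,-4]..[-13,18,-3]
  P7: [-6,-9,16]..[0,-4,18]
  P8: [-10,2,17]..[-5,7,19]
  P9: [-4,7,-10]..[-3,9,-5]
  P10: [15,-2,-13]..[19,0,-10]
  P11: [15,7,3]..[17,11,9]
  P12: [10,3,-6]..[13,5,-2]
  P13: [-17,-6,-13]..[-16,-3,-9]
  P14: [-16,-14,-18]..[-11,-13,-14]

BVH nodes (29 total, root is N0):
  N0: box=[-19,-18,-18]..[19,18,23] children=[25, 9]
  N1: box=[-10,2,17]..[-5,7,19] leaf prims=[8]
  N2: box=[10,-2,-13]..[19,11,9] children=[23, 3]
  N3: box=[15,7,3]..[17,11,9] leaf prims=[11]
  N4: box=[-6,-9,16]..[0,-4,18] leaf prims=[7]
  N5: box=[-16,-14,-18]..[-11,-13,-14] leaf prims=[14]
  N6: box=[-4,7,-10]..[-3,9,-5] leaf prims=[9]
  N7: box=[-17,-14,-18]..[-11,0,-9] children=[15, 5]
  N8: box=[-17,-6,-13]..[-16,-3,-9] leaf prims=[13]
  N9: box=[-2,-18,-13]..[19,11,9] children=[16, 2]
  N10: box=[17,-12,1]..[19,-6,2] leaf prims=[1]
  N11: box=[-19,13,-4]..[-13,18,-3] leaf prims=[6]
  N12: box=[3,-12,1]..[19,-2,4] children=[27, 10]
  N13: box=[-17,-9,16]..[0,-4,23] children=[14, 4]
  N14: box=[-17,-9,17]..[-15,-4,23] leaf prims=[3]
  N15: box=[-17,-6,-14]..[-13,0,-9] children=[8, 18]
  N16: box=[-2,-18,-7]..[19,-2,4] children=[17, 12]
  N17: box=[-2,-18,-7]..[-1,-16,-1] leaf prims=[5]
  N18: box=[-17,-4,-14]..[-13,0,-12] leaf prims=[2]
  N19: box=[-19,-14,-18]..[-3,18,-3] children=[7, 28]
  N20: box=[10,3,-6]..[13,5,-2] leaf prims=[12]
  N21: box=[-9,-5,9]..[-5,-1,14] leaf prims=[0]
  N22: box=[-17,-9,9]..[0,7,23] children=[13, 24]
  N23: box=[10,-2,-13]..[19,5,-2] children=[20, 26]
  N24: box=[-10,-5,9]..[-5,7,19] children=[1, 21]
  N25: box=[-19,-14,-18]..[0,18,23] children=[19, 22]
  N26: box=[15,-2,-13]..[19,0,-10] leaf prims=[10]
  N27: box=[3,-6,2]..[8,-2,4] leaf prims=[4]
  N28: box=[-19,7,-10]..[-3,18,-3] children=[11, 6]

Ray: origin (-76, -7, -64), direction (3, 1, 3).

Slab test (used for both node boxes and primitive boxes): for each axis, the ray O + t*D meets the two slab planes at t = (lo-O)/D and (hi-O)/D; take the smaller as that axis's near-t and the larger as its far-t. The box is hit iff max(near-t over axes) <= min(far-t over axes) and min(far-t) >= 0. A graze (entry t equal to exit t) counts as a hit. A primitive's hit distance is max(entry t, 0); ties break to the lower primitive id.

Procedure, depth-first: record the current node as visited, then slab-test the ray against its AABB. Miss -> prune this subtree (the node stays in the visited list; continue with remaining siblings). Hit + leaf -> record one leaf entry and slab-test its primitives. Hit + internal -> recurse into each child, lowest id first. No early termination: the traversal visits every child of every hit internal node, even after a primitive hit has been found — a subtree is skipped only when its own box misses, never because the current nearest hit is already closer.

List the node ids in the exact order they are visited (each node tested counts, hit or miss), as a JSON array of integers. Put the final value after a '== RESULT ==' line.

Traverse from the root:
N0 x:[19,95/3] y:[-11,25] z:[46/3,29] -> hit [19,25], descend [9, 25]
  N9 x:[74/3,95/3] y:[-11,18] z:[17,73/3] -> miss, prune
  N25 x:[19,76/3] y:[-7,25] z:[46/3,29] -> hit [19,25], descend [19, 22]
    N19 x:[19,73/3] y:[-7,25] z:[46/3,61/3] -> hit [19,61/3], descend [7, 28]
      N7 x:[59/3,65/3] y:[-7,7] z:[46/3,55/3] -> miss, prune
      N28 x:[19,73/3] y:[14,25] z:[18,61/3] -> hit [19,61/3], descend [6, 11]
        N6 x:[24,73/3] y:[14,16] z:[18,59/3] -> miss, prune
        N11 x:[19,21] y:[20,25] z:[20,61/3] -> hit [20,61/3] leaf, test {P6@t=20}
    N22 x:[59/3,76/3] y:[-2,14] z:[73/3,29] -> miss, prune

Summary -> nodes [0, 9, 25, 19, 7, 28, 6, 11, 22]; box-tests=9; leaf-entries=1; first=P6

== RESULT ==
[0, 9, 25, 19, 7, 28, 6, 11, 22]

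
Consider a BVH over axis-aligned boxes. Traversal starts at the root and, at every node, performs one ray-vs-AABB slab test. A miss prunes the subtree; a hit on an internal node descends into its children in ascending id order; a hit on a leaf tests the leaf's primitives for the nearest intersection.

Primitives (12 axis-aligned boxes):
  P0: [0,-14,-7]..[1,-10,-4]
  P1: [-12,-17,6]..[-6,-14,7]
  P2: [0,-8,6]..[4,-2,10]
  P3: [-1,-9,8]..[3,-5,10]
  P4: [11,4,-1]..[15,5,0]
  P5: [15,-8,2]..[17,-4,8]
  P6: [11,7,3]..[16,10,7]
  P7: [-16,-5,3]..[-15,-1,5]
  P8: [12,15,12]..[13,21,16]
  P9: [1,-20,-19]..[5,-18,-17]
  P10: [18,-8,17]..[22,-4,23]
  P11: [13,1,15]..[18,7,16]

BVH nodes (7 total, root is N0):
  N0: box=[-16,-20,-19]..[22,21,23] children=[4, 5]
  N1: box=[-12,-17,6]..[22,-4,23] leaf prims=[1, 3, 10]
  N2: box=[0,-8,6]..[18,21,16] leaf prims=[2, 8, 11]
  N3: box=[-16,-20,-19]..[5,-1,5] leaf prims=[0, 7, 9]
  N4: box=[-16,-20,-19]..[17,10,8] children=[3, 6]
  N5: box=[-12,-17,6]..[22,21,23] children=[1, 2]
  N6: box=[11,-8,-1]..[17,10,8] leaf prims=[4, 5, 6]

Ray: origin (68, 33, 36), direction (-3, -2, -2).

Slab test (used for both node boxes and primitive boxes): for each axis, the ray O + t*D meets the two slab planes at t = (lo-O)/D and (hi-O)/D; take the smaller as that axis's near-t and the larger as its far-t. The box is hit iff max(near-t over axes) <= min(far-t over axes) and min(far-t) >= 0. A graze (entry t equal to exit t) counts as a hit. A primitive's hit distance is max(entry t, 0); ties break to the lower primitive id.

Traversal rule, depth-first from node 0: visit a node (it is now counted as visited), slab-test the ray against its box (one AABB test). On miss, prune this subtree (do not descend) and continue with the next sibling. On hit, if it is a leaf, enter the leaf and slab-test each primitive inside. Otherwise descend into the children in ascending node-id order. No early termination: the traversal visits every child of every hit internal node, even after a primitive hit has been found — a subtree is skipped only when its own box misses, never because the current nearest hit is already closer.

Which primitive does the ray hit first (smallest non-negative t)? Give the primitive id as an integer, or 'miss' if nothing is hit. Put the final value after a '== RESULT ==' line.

Traverse from the root:
N0 x:[46/3,28] y:[6,53/2] z:[13/2,55/2] -> hit [46/3,53/2], descend [4, 5]
  N4 x:[17,28] y:[23/2,53/2] z:[14,55/2] -> hit [17,53/2], descend [3, 6]
    N3 x:[21,28] y:[17,53/2] z:[31/2,55/2] -> hit [21,53/2] leaf, test {P0(miss), P7(miss), P9(miss)}
    N6 x:[17,19] y:[23/2,41/2] z:[14,37/2] -> hit [17,37/2] leaf, test {P4(miss), P5(miss), P6(miss)}
  N5 x:[46/3,80/3] y:[6,25] z:[13/2,15] -> miss, prune

5 AABB tests over nodes [0, 4, 3, 6, 5]; 2 leaves entered; closest miss.

== RESULT ==
miss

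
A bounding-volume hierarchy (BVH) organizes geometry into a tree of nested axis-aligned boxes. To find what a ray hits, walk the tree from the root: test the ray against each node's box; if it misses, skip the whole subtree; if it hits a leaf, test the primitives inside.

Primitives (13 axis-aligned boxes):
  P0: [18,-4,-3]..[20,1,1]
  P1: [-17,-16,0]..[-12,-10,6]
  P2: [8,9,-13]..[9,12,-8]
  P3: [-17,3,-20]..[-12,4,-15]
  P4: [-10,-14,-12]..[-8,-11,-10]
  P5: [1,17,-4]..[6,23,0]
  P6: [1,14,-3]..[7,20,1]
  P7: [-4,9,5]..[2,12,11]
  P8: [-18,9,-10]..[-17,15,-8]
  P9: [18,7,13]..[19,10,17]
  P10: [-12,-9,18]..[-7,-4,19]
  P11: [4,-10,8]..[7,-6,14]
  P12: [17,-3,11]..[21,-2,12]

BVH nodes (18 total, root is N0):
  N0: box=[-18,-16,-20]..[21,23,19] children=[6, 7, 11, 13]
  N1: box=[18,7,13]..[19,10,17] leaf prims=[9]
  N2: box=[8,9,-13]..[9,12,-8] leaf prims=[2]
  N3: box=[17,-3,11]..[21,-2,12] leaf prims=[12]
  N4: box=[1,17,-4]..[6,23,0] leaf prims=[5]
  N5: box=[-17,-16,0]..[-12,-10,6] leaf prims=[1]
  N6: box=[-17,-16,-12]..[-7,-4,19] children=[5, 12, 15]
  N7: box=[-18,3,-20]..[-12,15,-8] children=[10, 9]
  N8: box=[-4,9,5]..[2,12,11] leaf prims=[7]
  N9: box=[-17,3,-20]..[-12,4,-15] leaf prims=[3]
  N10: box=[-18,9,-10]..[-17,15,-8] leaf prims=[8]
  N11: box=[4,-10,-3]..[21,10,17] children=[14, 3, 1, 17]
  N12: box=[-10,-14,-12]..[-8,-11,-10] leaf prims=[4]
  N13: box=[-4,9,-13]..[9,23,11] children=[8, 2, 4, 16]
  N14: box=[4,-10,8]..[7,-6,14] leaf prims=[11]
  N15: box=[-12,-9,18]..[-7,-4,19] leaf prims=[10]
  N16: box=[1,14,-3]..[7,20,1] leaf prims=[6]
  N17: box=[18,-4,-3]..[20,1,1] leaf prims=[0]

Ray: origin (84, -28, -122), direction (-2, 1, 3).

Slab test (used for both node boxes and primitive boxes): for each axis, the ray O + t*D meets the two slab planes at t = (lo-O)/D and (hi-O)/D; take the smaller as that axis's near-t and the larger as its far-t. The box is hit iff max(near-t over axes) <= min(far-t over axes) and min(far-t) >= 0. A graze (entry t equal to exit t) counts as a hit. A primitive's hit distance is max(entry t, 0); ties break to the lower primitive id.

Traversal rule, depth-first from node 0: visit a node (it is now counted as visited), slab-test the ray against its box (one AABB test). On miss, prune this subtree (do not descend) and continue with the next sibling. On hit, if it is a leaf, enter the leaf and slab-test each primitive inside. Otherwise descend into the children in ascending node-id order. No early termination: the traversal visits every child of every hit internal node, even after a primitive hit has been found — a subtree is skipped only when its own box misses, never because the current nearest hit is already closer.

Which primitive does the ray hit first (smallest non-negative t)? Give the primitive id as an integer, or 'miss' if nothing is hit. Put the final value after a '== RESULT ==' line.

Walk:
N0 x:[63/2,51] y:[12,51] z:[34,47] -> hit [34,47], descend [6, 7, 11, 13]
  N6 x:[91/2,101/2] y:[12,24] z:[110/3,47] -> miss, prune
  N7 x:[48,51] y:[31,43] z:[34,38] -> miss, prune
  N11 x:[63/2,40] y:[18,38] z:[119/3,139/3] -> miss, prune
  N13 x:[75/2,44] y:[37,51] z:[109/3,133/3] -> hit [75/2,44], descend [2, 4, 8, 16]
    N2 x:[75/2,38] y:[37,40] z:[109/3,38] -> hit [75/2,38] leaf, test {P2@t=75/2}
    N4 x:[39,83/2] y:[45,51] z:[118/3,122/3] -> miss, prune
    N8 x:[41,44] y:[37,40] z:[127/3,133/3] -> miss, prune
    N16 x:[77/2,83/2] y:[42,48] z:[119/3,41] -> miss, prune

Visited [0, 6, 7, 11, 13, 2, 4, 8, 16]. Tests: 9 box, 1 leaf. Nearest: P2.

== RESULT ==
2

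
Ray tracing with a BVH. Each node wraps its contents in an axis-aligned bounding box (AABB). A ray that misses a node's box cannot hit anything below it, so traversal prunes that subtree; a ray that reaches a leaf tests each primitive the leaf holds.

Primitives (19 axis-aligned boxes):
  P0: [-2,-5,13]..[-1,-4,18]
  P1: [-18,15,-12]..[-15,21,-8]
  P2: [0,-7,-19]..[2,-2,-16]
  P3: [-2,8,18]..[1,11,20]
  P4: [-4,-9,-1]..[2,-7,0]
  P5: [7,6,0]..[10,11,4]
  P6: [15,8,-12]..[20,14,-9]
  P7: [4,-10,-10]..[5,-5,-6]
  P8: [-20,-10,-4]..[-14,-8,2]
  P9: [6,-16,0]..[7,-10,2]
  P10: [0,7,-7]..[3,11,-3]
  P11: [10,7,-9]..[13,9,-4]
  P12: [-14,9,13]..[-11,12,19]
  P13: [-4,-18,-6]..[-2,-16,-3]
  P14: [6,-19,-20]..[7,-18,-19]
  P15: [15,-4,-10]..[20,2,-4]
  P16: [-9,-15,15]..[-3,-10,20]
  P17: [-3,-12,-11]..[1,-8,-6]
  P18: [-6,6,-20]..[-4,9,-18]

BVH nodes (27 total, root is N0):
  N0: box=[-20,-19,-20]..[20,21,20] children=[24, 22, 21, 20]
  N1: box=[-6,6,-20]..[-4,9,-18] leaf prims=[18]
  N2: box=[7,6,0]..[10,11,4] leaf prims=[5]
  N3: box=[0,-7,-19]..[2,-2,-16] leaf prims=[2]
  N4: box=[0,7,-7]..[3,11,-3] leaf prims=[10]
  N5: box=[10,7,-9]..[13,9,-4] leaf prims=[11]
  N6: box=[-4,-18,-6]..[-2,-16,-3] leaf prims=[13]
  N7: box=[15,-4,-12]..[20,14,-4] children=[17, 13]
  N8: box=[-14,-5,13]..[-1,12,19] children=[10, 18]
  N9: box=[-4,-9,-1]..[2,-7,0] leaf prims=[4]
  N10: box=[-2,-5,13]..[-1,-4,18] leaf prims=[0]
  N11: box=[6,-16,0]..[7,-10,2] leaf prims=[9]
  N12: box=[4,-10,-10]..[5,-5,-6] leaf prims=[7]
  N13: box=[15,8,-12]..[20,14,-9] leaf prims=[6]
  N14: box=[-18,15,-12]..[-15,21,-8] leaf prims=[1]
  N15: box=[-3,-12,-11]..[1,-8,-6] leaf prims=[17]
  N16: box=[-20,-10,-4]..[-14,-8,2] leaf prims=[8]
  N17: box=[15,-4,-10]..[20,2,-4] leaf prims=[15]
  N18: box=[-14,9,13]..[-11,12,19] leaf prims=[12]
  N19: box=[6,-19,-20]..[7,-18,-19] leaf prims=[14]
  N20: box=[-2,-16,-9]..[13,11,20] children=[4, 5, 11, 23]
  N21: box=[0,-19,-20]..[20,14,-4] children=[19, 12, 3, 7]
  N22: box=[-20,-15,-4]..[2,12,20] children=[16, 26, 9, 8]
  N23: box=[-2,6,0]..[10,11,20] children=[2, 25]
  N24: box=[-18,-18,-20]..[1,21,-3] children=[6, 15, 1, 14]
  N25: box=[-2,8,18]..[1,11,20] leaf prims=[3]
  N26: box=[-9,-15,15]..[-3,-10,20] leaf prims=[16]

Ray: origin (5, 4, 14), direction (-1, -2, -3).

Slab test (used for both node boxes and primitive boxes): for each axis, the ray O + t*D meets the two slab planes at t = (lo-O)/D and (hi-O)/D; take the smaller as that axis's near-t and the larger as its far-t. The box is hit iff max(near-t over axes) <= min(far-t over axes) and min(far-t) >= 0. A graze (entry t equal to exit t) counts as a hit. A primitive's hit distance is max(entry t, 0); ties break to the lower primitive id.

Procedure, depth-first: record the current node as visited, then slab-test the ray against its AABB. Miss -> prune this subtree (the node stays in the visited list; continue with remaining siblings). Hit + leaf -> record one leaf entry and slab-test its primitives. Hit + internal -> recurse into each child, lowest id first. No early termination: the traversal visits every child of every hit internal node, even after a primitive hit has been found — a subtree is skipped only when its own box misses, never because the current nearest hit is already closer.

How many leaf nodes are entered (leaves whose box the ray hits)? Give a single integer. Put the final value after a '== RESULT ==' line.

Walk:
N0 x:[-15,25] y:[-17/2,23/2] z:[-2,34/3] -> hit [-2,34/3], descend [20, 21, 22, 24]
  N20 x:[-8,7] y:[-7/2,10] z:[-2,23/3] -> hit [-2,7], descend [4, 5, 11, 23]
    N4 x:[2,5] y:[-7/2,-3/2] z:[17/3,7] -> miss, prune
    N5 x:[-8,-5] y:[-5/2,-3/2] z:[6,23/3] -> miss, prune
    N11 x:[-2,-1] y:[7,10] z:[4,14/3] -> miss, prune
    N23 x:[-5,7] y:[-7/2,-1] z:[-2,14/3] -> miss, prune
  N21 x:[-15,5] y:[-5,23/2] z:[6,34/3] -> miss, prune
  N22 x:[3,25] y:[-4,19/2] z:[-2,6] -> hit [3,6], descend [8, 9, 16, 26]
    N8 x:[6,19] y:[-4,9/2] z:[-5/3,1/3] -> miss, prune
    N9 x:[3,9] y:[11/2,13/2] z:[14/3,5] -> miss, prune
    N16 x:[19,25] y:[6,7] z:[4,6] -> miss, prune
    N26 x:[8,14] y:[7,19/2] z:[-2,-1/3] -> miss, prune
  N24 x:[4,23] y:[-17/2,11] z:[17/3,34/3] -> hit [17/3,11], descend [1, 6, 14, 15]
    N1 x:[9,11] y:[-5/2,-1] z:[32/3,34/3] -> miss, prune
    N6 x:[7,9] y:[10,11] z:[17/3,20/3] -> miss, prune
    N14 x:[20,23] y:[-17/2,-11/2] z:[22/3,26/3] -> miss, prune
    N15 x:[4,8] y:[6,8] z:[20/3,25/3] -> hit [20/3,8] leaf, test {P17@t=20/3}

Visited [0, 20, 4, 5, 11, 23, 21, 22, 8, 9, 16, 26, 24, 1, 6, 14, 15]. Tests: 17 box, 1 leaf. Nearest: P17.

== RESULT ==
1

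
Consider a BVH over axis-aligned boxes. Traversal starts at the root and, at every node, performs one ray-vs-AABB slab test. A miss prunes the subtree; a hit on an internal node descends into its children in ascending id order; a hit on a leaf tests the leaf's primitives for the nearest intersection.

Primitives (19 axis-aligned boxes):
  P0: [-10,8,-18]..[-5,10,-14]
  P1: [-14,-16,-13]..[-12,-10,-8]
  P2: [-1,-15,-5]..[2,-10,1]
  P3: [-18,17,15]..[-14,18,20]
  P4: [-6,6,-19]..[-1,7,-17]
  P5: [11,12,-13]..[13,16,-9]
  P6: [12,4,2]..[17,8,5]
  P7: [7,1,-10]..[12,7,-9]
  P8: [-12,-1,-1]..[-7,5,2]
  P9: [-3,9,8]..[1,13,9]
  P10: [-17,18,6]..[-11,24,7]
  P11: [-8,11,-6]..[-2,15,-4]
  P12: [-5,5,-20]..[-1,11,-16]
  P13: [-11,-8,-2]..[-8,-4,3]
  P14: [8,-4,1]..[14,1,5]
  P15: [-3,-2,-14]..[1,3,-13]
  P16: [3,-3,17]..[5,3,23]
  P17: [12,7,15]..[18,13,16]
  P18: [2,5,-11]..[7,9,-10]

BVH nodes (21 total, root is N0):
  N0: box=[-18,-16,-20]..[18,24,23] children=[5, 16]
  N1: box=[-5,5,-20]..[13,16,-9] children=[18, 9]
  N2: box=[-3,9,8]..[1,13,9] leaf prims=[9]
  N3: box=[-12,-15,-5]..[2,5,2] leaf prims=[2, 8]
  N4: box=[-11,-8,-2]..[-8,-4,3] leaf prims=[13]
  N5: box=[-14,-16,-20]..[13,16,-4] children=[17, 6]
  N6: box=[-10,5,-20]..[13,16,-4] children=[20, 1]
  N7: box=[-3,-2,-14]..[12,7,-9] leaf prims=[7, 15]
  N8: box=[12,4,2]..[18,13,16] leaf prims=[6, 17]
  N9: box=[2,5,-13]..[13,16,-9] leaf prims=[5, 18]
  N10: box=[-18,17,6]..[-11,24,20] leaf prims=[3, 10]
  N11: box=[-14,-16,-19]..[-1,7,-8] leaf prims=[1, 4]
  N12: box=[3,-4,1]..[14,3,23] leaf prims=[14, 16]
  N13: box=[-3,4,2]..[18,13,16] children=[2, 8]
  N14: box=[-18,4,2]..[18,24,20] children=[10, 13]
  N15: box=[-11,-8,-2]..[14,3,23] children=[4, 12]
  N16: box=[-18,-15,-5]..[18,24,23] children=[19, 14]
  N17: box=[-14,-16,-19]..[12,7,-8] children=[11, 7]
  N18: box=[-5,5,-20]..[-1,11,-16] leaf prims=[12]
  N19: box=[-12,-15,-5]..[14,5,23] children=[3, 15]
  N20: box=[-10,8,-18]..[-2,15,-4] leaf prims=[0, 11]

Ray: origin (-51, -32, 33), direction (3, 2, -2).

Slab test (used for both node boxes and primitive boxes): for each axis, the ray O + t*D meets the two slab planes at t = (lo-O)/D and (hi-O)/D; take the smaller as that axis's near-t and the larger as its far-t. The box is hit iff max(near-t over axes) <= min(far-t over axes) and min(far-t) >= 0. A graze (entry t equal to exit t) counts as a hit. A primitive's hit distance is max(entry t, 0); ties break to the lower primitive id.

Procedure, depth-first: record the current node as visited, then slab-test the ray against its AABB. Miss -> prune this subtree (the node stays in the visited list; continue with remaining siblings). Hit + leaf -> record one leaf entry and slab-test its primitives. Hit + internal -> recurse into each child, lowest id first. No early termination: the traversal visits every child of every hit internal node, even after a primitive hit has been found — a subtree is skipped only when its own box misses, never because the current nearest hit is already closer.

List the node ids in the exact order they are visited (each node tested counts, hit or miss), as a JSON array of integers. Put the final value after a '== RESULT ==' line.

Trace the traversal:
N0 x:[11,23] y:[8,28] z:[5,53/2] -> hit [11,23], descend [5, 16]
  N5 x:[37/3,64/3] y:[8,24] z:[37/2,53/2] -> hit [37/2,64/3], descend [6, 17]
    N6 x:[41/3,64/3] y:[37/2,24] z:[37/2,53/2] -> hit [37/2,64/3], descend [1, 20]
      N1 x:[46/3,64/3] y:[37/2,24] z:[21,53/2] -> hit [21,64/3], descend [9, 18]
        N9 x:[53/3,64/3] y:[37/2,24] z:[21,23] -> hit [21,64/3] leaf, test {P5(miss), P18(miss)}
        N18 x:[46/3,50/3] y:[37/2,43/2] z:[49/2,53/2] -> miss, prune
      N20 x:[41/3,49/3] y:[20,47/2] z:[37/2,51/2] -> miss, prune
    N17 x:[37/3,21] y:[8,39/2] z:[41/2,26] -> miss, prune
  N16 x:[11,23] y:[17/2,28] z:[5,19] -> hit [11,19], descend [14, 19]
    N14 x:[11,23] y:[18,28] z:[13/2,31/2] -> miss, prune
    N19 x:[13,65/3] y:[17/2,37/2] z:[5,19] -> hit [13,37/2], descend [3, 15]
      N3 x:[13,53/3] y:[17/2,37/2] z:[31/2,19] -> hit [31/2,53/3] leaf, test {P2(miss), P8(miss)}
      N15 x:[40/3,65/3] y:[12,35/2] z:[5,35/2] -> hit [40/3,35/2], descend [4, 12]
        N4 x:[40/3,43/3] y:[12,14] z:[15,35/2] -> miss, prune
        N12 x:[18,65/3] y:[14,35/2] z:[5,16] -> miss, prune

Summary -> nodes [0, 5, 6, 1, 9, 18, 20, 17, 16, 14, 19, 3, 15, 4, 12]; box-tests=15; leaf-entries=2; first=miss

== RESULT ==
[0, 5, 6, 1, 9, 18, 20, 17, 16, 14, 19, 3, 15, 4, 12]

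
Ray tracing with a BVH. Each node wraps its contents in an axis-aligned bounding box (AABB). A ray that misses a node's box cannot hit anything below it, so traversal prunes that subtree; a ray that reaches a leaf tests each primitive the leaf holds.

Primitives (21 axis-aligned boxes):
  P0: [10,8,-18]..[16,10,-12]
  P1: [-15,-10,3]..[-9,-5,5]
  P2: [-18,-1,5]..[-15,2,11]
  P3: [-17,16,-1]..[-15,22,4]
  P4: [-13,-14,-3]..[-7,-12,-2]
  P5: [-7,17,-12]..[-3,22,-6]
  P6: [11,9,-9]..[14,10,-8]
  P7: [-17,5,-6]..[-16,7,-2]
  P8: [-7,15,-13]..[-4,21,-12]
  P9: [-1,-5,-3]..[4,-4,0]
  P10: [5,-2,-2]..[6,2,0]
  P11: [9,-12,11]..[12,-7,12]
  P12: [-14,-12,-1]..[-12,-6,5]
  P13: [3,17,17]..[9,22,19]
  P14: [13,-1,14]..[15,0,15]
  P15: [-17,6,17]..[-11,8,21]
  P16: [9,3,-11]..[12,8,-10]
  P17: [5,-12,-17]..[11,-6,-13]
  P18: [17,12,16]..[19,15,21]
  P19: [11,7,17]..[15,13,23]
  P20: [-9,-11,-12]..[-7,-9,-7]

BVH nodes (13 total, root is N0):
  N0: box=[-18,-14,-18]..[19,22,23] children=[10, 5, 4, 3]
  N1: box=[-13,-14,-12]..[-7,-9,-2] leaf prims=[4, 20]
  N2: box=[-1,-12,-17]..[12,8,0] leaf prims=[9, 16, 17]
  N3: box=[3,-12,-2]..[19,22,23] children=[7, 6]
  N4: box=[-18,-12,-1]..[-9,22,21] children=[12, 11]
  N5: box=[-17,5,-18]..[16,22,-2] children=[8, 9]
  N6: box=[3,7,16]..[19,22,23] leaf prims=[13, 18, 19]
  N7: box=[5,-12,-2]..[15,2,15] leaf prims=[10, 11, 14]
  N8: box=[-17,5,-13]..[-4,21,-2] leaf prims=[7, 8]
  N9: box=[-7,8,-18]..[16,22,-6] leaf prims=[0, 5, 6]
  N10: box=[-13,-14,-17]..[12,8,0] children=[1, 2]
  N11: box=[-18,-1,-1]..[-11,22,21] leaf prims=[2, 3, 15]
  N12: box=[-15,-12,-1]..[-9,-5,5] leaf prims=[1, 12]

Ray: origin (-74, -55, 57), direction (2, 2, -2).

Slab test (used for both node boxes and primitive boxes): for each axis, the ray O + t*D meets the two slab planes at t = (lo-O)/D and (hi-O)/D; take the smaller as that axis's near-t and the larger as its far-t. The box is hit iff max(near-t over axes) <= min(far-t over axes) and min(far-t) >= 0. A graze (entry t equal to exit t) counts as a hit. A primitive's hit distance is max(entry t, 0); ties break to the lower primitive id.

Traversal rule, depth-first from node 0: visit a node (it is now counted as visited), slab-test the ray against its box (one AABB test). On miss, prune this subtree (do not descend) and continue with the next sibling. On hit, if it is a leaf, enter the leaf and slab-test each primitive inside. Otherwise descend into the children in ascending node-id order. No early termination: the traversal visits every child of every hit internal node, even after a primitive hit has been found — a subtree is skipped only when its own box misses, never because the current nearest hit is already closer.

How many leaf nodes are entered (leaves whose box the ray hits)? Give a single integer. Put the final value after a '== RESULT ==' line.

Traverse from the root:
N0 x:[28,93/2] y:[41/2,77/2] z:[17,75/2] -> hit [28,75/2], descend [3, 4, 5, 10]
  N3 x:[77/2,93/2] y:[43/2,77/2] z:[17,59/2] -> miss, prune
  N4 x:[28,65/2] y:[43/2,77/2] z:[18,29] -> hit [28,29], descend [11, 12]
    N11 x:[28,63/2] y:[27,77/2] z:[18,29] -> hit [28,29] leaf, test {P2(miss), P3(miss), P15(miss)}
    N12 x:[59/2,65/2] y:[43/2,25] z:[26,29] -> miss, prune
  N5 x:[57/2,45] y:[30,77/2] z:[59/2,75/2] -> hit [30,75/2], descend [8, 9]
    N8 x:[57/2,35] y:[30,38] z:[59/2,35] -> hit [30,35] leaf, test {P7(miss), P8@t=35}
    N9 x:[67/2,45] y:[63/2,77/2] z:[63/2,75/2] -> hit [67/2,75/2] leaf, test {P0(miss), P5(miss), P6(miss)}
  N10 x:[61/2,43] y:[41/2,63/2] z:[57/2,37] -> hit [61/2,63/2], descend [1, 2]
    N1 x:[61/2,67/2] y:[41/2,23] z:[59/2,69/2] -> miss, prune
    N2 x:[73/2,43] y:[43/2,63/2] z:[57/2,37] -> miss, prune

11 AABB tests over nodes [0, 3, 4, 11, 12, 5, 8, 9, 10, 1, 2]; 3 leaves entered; closest P8.

== RESULT ==
3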